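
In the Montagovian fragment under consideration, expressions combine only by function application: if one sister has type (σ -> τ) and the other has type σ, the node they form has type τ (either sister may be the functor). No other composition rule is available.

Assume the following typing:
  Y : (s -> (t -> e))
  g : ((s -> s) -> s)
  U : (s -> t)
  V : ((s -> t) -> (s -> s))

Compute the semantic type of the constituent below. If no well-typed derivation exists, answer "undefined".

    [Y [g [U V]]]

At [U V], V : ((s -> t) -> (s -> s)) takes U : (s -> t), giving (s -> s).
At [g [U V]], g : ((s -> s) -> s) takes [U V] : (s -> s), giving s.
At [Y [g [U V]]], Y : (s -> (t -> e)) takes [g [U V]] : s, giving (t -> e).

(t -> e)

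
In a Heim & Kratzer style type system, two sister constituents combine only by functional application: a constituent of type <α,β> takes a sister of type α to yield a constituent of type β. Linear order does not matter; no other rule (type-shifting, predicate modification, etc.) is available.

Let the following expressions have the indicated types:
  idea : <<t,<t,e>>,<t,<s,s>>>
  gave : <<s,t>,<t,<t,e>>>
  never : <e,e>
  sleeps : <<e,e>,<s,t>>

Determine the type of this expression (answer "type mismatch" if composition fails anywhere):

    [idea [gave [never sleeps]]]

[never sleeps]: <<e,e>,<s,t>> applied to <e,e> yields <s,t>.
[gave [never sleeps]]: <<s,t>,<t,<t,e>>> applied to <s,t> yields <t,<t,e>>.
[idea [gave [never sleeps]]]: <<t,<t,e>>,<t,<s,s>>> applied to <t,<t,e>> yields <t,<s,s>>.

<t,<s,s>>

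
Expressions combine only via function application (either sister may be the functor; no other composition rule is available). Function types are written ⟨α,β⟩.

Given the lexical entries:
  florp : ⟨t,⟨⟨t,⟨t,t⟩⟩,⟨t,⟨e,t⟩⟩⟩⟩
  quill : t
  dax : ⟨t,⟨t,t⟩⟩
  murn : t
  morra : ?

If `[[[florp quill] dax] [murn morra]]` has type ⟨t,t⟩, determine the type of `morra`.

⟨t,⟨⟨t,⟨e,t⟩⟩,⟨t,t⟩⟩⟩

[[[florp quill] dax] [murn morra]] is required to be ⟨t,t⟩. [[florp quill] dax] : ⟨t,⟨e,t⟩⟩ cannot yield ⟨t,t⟩ as functor, so [murn morra] : ⟨⟨t,⟨e,t⟩⟩,⟨t,t⟩⟩.
[murn morra] is required to be ⟨⟨t,⟨e,t⟩⟩,⟨t,t⟩⟩. murn : t cannot yield ⟨⟨t,⟨e,t⟩⟩,⟨t,t⟩⟩ as functor, so morra : ⟨t,⟨⟨t,⟨e,t⟩⟩,⟨t,t⟩⟩⟩.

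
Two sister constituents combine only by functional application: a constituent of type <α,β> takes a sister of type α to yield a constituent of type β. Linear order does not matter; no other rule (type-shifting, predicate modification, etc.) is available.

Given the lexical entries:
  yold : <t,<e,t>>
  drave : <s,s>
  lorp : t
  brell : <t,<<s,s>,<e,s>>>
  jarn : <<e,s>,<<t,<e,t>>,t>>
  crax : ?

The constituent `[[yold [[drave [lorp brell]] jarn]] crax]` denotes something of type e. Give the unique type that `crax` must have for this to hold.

[[yold [[drave [lorp brell]] jarn]] crax] must have type e. The sister [yold [[drave [lorp brell]] jarn]] has type t; that is not a function onto e, so crax must be the functor, of type <t,e>.

<t,e>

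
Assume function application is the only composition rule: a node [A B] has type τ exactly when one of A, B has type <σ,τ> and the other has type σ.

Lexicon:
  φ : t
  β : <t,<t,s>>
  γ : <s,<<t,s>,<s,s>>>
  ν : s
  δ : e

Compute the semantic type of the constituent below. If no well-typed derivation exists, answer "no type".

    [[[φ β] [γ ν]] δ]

no type

[φ β] — β of type <t,<t,s>> combines with φ of type t: type <t,s>.
[γ ν] — γ of type <s,<<t,s>,<s,s>>> combines with ν of type s: type <<t,s>,<s,s>>.
[[φ β] [γ ν]] — [γ ν] of type <<t,s>,<s,s>> combines with [φ β] of type <t,s>: type <s,s>.
[[[φ β] [γ ν]] δ]: <s,s> with e — neither is a function whose domain matches the other; composition fails here.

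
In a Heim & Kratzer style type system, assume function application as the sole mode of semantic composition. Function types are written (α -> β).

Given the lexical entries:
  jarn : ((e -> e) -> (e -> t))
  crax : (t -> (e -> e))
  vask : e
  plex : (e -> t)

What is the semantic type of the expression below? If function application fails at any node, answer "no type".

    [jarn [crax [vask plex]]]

[vask plex]: plex is (e -> t), vask is e; result t.
[crax [vask plex]]: crax is (t -> (e -> e)), [vask plex] is t; result (e -> e).
[jarn [crax [vask plex]]]: jarn is ((e -> e) -> (e -> t)), [crax [vask plex]] is (e -> e); result (e -> t).

(e -> t)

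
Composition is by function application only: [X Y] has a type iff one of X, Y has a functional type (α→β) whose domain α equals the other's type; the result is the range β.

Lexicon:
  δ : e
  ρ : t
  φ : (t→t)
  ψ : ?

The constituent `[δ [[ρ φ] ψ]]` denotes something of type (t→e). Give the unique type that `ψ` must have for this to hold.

[δ [[ρ φ] ψ]] is required to be (t→e). δ : e cannot yield (t→e) as functor, so [[ρ φ] ψ] : (e→(t→e)).
[[ρ φ] ψ] is required to be (e→(t→e)). [ρ φ] : t cannot yield (e→(t→e)) as functor, so ψ : (t→(e→(t→e))).

(t→(e→(t→e)))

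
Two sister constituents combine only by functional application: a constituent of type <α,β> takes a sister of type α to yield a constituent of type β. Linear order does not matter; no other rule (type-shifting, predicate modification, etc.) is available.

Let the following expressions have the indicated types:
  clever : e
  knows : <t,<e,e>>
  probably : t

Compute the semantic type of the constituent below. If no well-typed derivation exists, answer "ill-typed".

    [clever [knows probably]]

e

At [knows probably], knows : <t,<e,e>> takes probably : t, giving <e,e>.
At [clever [knows probably]], [knows probably] : <e,e> takes clever : e, giving e.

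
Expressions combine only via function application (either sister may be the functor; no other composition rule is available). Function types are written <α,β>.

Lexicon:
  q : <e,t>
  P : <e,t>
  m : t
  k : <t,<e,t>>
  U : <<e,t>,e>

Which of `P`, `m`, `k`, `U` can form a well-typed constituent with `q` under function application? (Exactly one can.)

U

P : <e,t> — does not combine with q.
m : t — does not combine with q.
k : <t,<e,t>> — does not combine with q.
U — combines: U : <<e,t>,e> takes q : <e,t> as argument, giving e.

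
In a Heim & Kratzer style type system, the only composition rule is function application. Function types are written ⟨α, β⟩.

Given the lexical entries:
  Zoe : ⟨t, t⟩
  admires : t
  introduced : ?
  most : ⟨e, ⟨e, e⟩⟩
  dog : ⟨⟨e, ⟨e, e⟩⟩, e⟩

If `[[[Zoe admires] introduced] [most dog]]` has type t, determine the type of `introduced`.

At [[[Zoe admires] introduced] [most dog]] (required: t): [most dog] is e, which is not a function with range t; hence [[Zoe admires] introduced] is the functor — type ⟨e, t⟩.
At [[Zoe admires] introduced] (required: ⟨e, t⟩): [Zoe admires] is t, which is not a function with range ⟨e, t⟩; hence introduced is the functor — type ⟨t, ⟨e, t⟩⟩.

⟨t, ⟨e, t⟩⟩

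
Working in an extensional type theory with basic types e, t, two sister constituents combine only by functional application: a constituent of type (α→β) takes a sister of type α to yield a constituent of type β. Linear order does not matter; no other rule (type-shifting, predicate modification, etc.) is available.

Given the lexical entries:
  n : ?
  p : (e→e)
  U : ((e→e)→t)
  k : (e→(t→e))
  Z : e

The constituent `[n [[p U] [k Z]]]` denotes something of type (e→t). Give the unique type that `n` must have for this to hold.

(e→(e→t))

[n [[p U] [k Z]]] is required to be (e→t). [[p U] [k Z]] : e cannot yield (e→t) as functor, so n : (e→(e→t)).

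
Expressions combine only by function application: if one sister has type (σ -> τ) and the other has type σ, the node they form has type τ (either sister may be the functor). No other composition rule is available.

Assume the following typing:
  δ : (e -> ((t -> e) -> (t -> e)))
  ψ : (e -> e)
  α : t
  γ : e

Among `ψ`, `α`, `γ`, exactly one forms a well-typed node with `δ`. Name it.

γ

ψ : (e -> e) — no; δ wants e, and ψ wants e.
α : t — no; δ wants e, and α wants nothing (atomic).
γ — combines: δ : (e -> ((t -> e) -> (t -> e))) takes γ : e as argument, giving ((t -> e) -> (t -> e)).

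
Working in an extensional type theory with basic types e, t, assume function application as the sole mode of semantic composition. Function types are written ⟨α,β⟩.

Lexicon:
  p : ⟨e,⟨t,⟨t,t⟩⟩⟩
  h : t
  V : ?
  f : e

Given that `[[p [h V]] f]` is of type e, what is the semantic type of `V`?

⟨t,⟨⟨e,⟨t,⟨t,t⟩⟩⟩,⟨e,e⟩⟩⟩

For [[p [h V]] f] to have type e with f of type e, [p [h V]] must be the function: [p [h V]] : ⟨e,e⟩.
For [p [h V]] to have type ⟨e,e⟩ with p of type ⟨e,⟨t,⟨t,t⟩⟩⟩, [h V] must be the function: [h V] : ⟨⟨e,⟨t,⟨t,t⟩⟩⟩,⟨e,e⟩⟩.
For [h V] to have type ⟨⟨e,⟨t,⟨t,t⟩⟩⟩,⟨e,e⟩⟩ with h of type t, V must be the function: V : ⟨t,⟨⟨e,⟨t,⟨t,t⟩⟩⟩,⟨e,e⟩⟩⟩.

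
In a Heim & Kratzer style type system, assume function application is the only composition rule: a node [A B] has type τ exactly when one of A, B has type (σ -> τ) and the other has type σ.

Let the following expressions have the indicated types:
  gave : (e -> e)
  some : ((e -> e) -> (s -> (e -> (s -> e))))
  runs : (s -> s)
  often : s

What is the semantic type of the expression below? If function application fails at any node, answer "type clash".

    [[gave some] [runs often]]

(e -> (s -> e))

[gave some] — some of type ((e -> e) -> (s -> (e -> (s -> e)))) combines with gave of type (e -> e): type (s -> (e -> (s -> e))).
[runs often] — runs of type (s -> s) combines with often of type s: type s.
[[gave some] [runs often]] — [gave some] of type (s -> (e -> (s -> e))) combines with [runs often] of type s: type (e -> (s -> e)).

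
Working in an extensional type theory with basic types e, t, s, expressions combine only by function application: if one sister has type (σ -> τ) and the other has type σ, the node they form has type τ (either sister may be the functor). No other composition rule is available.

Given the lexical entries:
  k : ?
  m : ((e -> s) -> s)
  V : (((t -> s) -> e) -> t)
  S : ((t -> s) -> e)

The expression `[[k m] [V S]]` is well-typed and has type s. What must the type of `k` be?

(((e -> s) -> s) -> (t -> s))

[[k m] [V S]] must have type s. The sister [V S] has type t; that is not a function onto s, so [k m] must be the functor, of type (t -> s).
[k m] must have type (t -> s). The sister m has type ((e -> s) -> s); that is not a function onto (t -> s), so k must be the functor, of type (((e -> s) -> s) -> (t -> s)).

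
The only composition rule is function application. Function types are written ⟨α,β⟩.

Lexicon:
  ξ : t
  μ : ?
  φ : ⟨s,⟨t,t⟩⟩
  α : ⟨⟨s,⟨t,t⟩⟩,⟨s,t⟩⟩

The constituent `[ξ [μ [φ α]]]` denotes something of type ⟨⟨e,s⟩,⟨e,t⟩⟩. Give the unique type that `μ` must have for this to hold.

For [ξ [μ [φ α]]] to have type ⟨⟨e,s⟩,⟨e,t⟩⟩ with ξ of type t, [μ [φ α]] must be the function: [μ [φ α]] : ⟨t,⟨⟨e,s⟩,⟨e,t⟩⟩⟩.
For [μ [φ α]] to have type ⟨t,⟨⟨e,s⟩,⟨e,t⟩⟩⟩ with [φ α] of type ⟨s,t⟩, μ must be the function: μ : ⟨⟨s,t⟩,⟨t,⟨⟨e,s⟩,⟨e,t⟩⟩⟩⟩.

⟨⟨s,t⟩,⟨t,⟨⟨e,s⟩,⟨e,t⟩⟩⟩⟩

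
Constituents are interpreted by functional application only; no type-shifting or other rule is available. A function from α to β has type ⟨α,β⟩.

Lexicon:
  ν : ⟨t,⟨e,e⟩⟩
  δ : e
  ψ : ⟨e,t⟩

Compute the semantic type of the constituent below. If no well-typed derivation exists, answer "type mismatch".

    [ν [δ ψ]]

⟨e,e⟩

[δ ψ]: ψ is ⟨e,t⟩, δ is e; result t.
[ν [δ ψ]]: ν is ⟨t,⟨e,e⟩⟩, [δ ψ] is t; result ⟨e,e⟩.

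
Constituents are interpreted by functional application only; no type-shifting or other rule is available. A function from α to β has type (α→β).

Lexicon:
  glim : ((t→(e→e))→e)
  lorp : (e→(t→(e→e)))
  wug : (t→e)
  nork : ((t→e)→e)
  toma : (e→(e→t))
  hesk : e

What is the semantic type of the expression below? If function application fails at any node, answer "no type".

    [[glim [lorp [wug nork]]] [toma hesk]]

t

[wug nork]: nork is ((t→e)→e), wug is (t→e); result e.
[lorp [wug nork]]: lorp is (e→(t→(e→e))), [wug nork] is e; result (t→(e→e)).
[glim [lorp [wug nork]]]: glim is ((t→(e→e))→e), [lorp [wug nork]] is (t→(e→e)); result e.
[toma hesk]: toma is (e→(e→t)), hesk is e; result (e→t).
[[glim [lorp [wug nork]]] [toma hesk]]: [toma hesk] is (e→t), [glim [lorp [wug nork]]] is e; result t.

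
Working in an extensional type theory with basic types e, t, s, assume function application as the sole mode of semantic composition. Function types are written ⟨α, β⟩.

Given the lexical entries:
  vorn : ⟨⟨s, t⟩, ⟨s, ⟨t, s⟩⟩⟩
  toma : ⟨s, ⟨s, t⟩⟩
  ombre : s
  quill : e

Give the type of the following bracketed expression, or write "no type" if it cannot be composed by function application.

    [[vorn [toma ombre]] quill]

[toma ombre] — toma of type ⟨s, ⟨s, t⟩⟩ combines with ombre of type s: type ⟨s, t⟩.
[vorn [toma ombre]] — vorn of type ⟨⟨s, t⟩, ⟨s, ⟨t, s⟩⟩⟩ combines with [toma ombre] of type ⟨s, t⟩: type ⟨s, ⟨t, s⟩⟩.
[[vorn [toma ombre]] quill]: ⟨s, ⟨t, s⟩⟩ with e — neither is a function whose domain matches the other; composition fails here.

no type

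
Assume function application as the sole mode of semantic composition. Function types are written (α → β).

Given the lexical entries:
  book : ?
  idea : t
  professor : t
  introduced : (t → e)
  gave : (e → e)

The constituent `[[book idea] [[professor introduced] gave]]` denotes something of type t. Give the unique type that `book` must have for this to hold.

(t → (e → t))

At [[book idea] [[professor introduced] gave]] (required: t): [[professor introduced] gave] is e, which is not a function with range t; hence [book idea] is the functor — type (e → t).
At [book idea] (required: (e → t)): idea is t, which is not a function with range (e → t); hence book is the functor — type (t → (e → t)).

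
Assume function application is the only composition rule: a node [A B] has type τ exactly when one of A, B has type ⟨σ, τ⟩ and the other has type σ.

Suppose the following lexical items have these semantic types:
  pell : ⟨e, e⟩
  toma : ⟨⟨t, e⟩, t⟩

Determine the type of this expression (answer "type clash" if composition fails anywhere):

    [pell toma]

type clash

[pell toma]: ⟨e, e⟩ with ⟨⟨t, e⟩, t⟩ — neither is a function whose domain matches the other; composition fails here.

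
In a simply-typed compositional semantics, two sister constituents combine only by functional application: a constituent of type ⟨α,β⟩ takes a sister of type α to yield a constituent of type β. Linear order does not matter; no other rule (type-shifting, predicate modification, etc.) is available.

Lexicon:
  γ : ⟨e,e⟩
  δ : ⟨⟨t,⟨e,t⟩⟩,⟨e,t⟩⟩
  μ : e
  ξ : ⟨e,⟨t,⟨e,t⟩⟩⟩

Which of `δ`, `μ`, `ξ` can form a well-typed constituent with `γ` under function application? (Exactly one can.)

δ : ⟨⟨t,⟨e,t⟩⟩,⟨e,t⟩⟩ — neither side's domain matches the other.
μ — combines: γ : ⟨e,e⟩ takes μ : e as argument, giving e.
ξ : ⟨e,⟨t,⟨e,t⟩⟩⟩ — neither side's domain matches the other.

μ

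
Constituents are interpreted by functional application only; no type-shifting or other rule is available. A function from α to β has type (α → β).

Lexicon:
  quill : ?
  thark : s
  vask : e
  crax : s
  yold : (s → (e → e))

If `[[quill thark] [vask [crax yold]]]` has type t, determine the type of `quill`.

At [[quill thark] [vask [crax yold]]] (required: t): [vask [crax yold]] is e, which is not a function with range t; hence [quill thark] is the functor — type (e → t).
At [quill thark] (required: (e → t)): thark is s, which is not a function with range (e → t); hence quill is the functor — type (s → (e → t)).

(s → (e → t))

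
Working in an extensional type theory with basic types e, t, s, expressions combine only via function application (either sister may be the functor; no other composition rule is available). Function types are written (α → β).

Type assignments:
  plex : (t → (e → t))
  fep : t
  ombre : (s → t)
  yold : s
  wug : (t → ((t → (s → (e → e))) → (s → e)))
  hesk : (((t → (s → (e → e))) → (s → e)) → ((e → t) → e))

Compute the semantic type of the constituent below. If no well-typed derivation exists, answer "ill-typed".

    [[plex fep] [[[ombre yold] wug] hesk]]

e

[plex fep]: functor plex : (t → (e → t)), argument fep : t; result (e → t).
[ombre yold]: functor ombre : (s → t), argument yold : s; result t.
[[ombre yold] wug]: functor wug : (t → ((t → (s → (e → e))) → (s → e))), argument [ombre yold] : t; result ((t → (s → (e → e))) → (s → e)).
[[[ombre yold] wug] hesk]: functor hesk : (((t → (s → (e → e))) → (s → e)) → ((e → t) → e)), argument [[ombre yold] wug] : ((t → (s → (e → e))) → (s → e)); result ((e → t) → e).
[[plex fep] [[[ombre yold] wug] hesk]]: functor [[[ombre yold] wug] hesk] : ((e → t) → e), argument [plex fep] : (e → t); result e.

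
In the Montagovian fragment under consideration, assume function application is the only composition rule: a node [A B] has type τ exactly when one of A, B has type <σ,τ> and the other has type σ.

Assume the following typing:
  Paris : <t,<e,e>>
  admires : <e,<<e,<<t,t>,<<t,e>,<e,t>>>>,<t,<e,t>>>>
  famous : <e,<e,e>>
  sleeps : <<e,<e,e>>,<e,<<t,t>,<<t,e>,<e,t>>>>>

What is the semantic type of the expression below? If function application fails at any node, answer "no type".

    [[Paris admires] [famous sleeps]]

no type

[Paris admires]: <t,<e,e>> and <e,<<e,<<t,t>,<<t,e>,<e,t>>>>,<t,<e,t>>>> cannot combine by function application — type clash.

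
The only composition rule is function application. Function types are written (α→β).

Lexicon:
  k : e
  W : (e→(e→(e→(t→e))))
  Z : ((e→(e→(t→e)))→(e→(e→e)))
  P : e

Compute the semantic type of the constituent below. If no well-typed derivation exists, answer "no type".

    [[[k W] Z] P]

(e→e)

[k W]: W is (e→(e→(e→(t→e)))), k is e; result (e→(e→(t→e))).
[[k W] Z]: Z is ((e→(e→(t→e)))→(e→(e→e))), [k W] is (e→(e→(t→e))); result (e→(e→e)).
[[[k W] Z] P]: [[k W] Z] is (e→(e→e)), P is e; result (e→e).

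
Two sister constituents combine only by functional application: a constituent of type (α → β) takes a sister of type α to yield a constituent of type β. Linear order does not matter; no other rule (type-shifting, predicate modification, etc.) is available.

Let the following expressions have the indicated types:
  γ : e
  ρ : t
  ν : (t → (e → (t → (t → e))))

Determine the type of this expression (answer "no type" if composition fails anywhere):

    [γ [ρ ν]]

(t → (t → e))

[ρ ν]: ν is (t → (e → (t → (t → e)))), ρ is t; result (e → (t → (t → e))).
[γ [ρ ν]]: [ρ ν] is (e → (t → (t → e))), γ is e; result (t → (t → e)).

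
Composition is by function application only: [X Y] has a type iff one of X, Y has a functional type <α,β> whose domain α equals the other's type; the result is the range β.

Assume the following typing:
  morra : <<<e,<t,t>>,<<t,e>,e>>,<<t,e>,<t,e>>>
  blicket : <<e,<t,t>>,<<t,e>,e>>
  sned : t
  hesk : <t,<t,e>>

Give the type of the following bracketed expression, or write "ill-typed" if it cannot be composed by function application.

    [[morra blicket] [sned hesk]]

<t,e>

[morra blicket] — morra of type <<<e,<t,t>>,<<t,e>,e>>,<<t,e>,<t,e>>> combines with blicket of type <<e,<t,t>>,<<t,e>,e>>: type <<t,e>,<t,e>>.
[sned hesk] — hesk of type <t,<t,e>> combines with sned of type t: type <t,e>.
[[morra blicket] [sned hesk]] — [morra blicket] of type <<t,e>,<t,e>> combines with [sned hesk] of type <t,e>: type <t,e>.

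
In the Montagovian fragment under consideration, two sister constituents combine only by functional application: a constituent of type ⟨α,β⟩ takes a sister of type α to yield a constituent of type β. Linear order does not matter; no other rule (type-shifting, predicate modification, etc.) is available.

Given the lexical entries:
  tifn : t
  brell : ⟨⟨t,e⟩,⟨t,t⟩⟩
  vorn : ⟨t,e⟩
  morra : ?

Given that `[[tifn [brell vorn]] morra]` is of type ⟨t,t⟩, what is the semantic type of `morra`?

[[tifn [brell vorn]] morra] must have type ⟨t,t⟩. The sister [tifn [brell vorn]] has type t; that is not a function onto ⟨t,t⟩, so morra must be the functor, of type ⟨t,⟨t,t⟩⟩.

⟨t,⟨t,t⟩⟩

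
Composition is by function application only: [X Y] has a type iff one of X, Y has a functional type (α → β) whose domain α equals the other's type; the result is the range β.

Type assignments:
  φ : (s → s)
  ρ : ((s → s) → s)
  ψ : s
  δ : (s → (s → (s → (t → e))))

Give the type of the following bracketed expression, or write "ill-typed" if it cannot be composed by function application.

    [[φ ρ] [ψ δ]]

(s → (t → e))

[φ ρ]: functor ρ : ((s → s) → s), argument φ : (s → s); result s.
[ψ δ]: functor δ : (s → (s → (s → (t → e)))), argument ψ : s; result (s → (s → (t → e))).
[[φ ρ] [ψ δ]]: functor [ψ δ] : (s → (s → (t → e))), argument [φ ρ] : s; result (s → (t → e)).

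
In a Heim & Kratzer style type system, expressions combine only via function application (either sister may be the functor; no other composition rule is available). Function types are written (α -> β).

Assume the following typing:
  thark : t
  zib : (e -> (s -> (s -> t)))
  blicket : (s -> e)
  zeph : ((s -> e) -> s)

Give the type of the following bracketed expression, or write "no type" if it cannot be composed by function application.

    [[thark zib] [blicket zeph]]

no type

At [thark zib]: neither t nor (e -> (s -> (s -> t))) can take the other as argument; the node is ill-typed.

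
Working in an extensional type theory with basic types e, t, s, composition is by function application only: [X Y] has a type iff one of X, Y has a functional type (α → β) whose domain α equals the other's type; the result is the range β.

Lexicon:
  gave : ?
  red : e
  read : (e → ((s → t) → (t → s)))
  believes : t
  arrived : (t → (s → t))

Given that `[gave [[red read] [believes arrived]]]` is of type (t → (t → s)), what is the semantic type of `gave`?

((t → s) → (t → (t → s)))

For [gave [[red read] [believes arrived]]] to have type (t → (t → s)) with [[red read] [believes arrived]] of type (t → s), gave must be the function: gave : ((t → s) → (t → (t → s))).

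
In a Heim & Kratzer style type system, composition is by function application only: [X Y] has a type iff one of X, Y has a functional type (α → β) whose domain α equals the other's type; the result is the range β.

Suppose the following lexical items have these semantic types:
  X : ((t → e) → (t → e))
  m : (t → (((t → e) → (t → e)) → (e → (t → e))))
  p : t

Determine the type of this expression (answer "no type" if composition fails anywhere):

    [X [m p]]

[m p]: functor m : (t → (((t → e) → (t → e)) → (e → (t → e)))), argument p : t; result (((t → e) → (t → e)) → (e → (t → e))).
[X [m p]]: functor [m p] : (((t → e) → (t → e)) → (e → (t → e))), argument X : ((t → e) → (t → e)); result (e → (t → e)).

(e → (t → e))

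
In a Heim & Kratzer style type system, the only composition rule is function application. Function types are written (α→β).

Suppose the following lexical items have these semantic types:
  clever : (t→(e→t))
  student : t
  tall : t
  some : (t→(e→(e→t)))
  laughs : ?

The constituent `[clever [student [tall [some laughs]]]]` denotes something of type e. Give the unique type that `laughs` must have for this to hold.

For [clever [student [tall [some laughs]]]] to have type e with clever of type (t→(e→t)), [student [tall [some laughs]]] must be the function: [student [tall [some laughs]]] : ((t→(e→t))→e).
For [student [tall [some laughs]]] to have type ((t→(e→t))→e) with student of type t, [tall [some laughs]] must be the function: [tall [some laughs]] : (t→((t→(e→t))→e)).
For [tall [some laughs]] to have type (t→((t→(e→t))→e)) with tall of type t, [some laughs] must be the function: [some laughs] : (t→(t→((t→(e→t))→e))).
For [some laughs] to have type (t→(t→((t→(e→t))→e))) with some of type (t→(e→(e→t))), laughs must be the function: laughs : ((t→(e→(e→t)))→(t→(t→((t→(e→t))→e)))).

((t→(e→(e→t)))→(t→(t→((t→(e→t))→e))))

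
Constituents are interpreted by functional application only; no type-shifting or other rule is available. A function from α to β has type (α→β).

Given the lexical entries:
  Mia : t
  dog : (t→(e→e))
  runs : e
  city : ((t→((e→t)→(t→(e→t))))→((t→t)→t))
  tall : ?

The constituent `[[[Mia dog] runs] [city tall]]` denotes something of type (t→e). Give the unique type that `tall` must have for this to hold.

(((t→((e→t)→(t→(e→t))))→((t→t)→t))→(e→(t→e)))

[[[Mia dog] runs] [city tall]] must have type (t→e). The sister [[Mia dog] runs] has type e; that is not a function onto (t→e), so [city tall] must be the functor, of type (e→(t→e)).
[city tall] must have type (e→(t→e)). The sister city has type ((t→((e→t)→(t→(e→t))))→((t→t)→t)); that is not a function onto (e→(t→e)), so tall must be the functor, of type (((t→((e→t)→(t→(e→t))))→((t→t)→t))→(e→(t→e))).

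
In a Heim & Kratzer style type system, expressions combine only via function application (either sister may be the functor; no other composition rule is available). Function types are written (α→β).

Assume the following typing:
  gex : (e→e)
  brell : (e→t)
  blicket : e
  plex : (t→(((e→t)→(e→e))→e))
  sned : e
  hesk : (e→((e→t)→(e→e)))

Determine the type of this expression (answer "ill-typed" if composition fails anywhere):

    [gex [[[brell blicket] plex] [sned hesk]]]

[brell blicket]: (e→t) applied to e yields t.
[[brell blicket] plex]: (t→(((e→t)→(e→e))→e)) applied to t yields (((e→t)→(e→e))→e).
[sned hesk]: (e→((e→t)→(e→e))) applied to e yields ((e→t)→(e→e)).
[[[brell blicket] plex] [sned hesk]]: (((e→t)→(e→e))→e) applied to ((e→t)→(e→e)) yields e.
[gex [[[brell blicket] plex] [sned hesk]]]: (e→e) applied to e yields e.

e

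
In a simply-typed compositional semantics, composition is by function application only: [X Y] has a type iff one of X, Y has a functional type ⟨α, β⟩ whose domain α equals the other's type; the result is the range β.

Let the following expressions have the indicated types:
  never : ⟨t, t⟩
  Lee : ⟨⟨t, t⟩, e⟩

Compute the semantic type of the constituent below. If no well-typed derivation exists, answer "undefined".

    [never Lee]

e

[never Lee]: functor Lee : ⟨⟨t, t⟩, e⟩, argument never : ⟨t, t⟩; result e.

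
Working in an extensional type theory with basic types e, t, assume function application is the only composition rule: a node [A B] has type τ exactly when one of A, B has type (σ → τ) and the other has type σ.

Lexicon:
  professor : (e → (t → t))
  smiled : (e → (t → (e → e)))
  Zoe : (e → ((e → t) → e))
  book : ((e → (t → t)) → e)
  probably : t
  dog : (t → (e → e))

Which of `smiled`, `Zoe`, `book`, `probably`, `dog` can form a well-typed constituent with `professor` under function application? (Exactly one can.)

book

smiled : (e → (t → (e → e))) — neither side's domain matches the other.
Zoe : (e → ((e → t) → e)) — neither side's domain matches the other.
book — combines: book : ((e → (t → t)) → e) takes professor : (e → (t → t)) as argument, giving e.
probably : t — neither side's domain matches the other.
dog : (t → (e → e)) — neither side's domain matches the other.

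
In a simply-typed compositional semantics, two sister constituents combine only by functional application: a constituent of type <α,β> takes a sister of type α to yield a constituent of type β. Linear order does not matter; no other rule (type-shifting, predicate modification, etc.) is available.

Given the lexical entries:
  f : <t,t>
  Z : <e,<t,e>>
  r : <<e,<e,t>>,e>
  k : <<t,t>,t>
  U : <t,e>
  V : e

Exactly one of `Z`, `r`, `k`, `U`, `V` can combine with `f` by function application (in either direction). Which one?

Z : <e,<t,e>> — neither side's domain matches the other.
r : <<e,<e,t>>,e> — neither side's domain matches the other.
k — combines: k : <<t,t>,t> takes f : <t,t> as argument, giving t.
U : <t,e> — neither side's domain matches the other.
V : e — neither side's domain matches the other.

k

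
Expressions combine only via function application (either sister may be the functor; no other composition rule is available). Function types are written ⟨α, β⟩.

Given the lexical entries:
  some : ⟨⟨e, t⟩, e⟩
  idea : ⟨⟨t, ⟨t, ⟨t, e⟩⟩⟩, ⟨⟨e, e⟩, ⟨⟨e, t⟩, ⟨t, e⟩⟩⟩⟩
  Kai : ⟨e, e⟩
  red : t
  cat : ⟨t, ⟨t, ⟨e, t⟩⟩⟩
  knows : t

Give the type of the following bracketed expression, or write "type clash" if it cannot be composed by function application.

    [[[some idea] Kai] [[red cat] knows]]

At [some idea]: neither ⟨⟨e, t⟩, e⟩ nor ⟨⟨t, ⟨t, ⟨t, e⟩⟩⟩, ⟨⟨e, e⟩, ⟨⟨e, t⟩, ⟨t, e⟩⟩⟩⟩ can take the other as argument; the node is ill-typed.

type clash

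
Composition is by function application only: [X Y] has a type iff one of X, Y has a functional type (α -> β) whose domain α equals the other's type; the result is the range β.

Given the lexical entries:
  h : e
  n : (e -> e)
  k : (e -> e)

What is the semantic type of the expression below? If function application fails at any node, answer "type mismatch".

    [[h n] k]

[h n]: n is (e -> e), h is e; result e.
[[h n] k]: k is (e -> e), [h n] is e; result e.

e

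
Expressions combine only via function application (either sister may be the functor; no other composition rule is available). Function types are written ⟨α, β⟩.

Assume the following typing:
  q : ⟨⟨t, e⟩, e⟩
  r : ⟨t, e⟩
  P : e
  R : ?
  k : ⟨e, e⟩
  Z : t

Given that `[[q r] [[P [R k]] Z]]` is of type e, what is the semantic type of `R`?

[[q r] [[P [R k]] Z]] must have type e. The sister [q r] has type e; that is not a function onto e, so [[P [R k]] Z] must be the functor, of type ⟨e, e⟩.
[[P [R k]] Z] must have type ⟨e, e⟩. The sister Z has type t; that is not a function onto ⟨e, e⟩, so [P [R k]] must be the functor, of type ⟨t, ⟨e, e⟩⟩.
[P [R k]] must have type ⟨t, ⟨e, e⟩⟩. The sister P has type e; that is not a function onto ⟨t, ⟨e, e⟩⟩, so [R k] must be the functor, of type ⟨e, ⟨t, ⟨e, e⟩⟩⟩.
[R k] must have type ⟨e, ⟨t, ⟨e, e⟩⟩⟩. The sister k has type ⟨e, e⟩; that is not a function onto ⟨e, ⟨t, ⟨e, e⟩⟩⟩, so R must be the functor, of type ⟨⟨e, e⟩, ⟨e, ⟨t, ⟨e, e⟩⟩⟩⟩.

⟨⟨e, e⟩, ⟨e, ⟨t, ⟨e, e⟩⟩⟩⟩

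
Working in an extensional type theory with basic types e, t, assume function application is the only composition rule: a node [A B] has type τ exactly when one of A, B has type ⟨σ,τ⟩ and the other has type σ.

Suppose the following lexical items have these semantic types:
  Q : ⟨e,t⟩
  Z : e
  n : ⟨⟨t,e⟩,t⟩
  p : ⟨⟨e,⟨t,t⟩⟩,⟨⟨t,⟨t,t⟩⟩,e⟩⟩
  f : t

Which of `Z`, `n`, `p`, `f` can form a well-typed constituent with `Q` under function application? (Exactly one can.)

Z

Z — combines: Q : ⟨e,t⟩ takes Z : e as argument, giving t.
n : ⟨⟨t,e⟩,t⟩ — Q needs e; n needs ⟨t,e⟩; neither fits.
p : ⟨⟨e,⟨t,t⟩⟩,⟨⟨t,⟨t,t⟩⟩,e⟩⟩ — Q needs e; p needs ⟨e,⟨t,t⟩⟩; neither fits.
f : t — Q needs e; f needs nothing (atomic); neither fits.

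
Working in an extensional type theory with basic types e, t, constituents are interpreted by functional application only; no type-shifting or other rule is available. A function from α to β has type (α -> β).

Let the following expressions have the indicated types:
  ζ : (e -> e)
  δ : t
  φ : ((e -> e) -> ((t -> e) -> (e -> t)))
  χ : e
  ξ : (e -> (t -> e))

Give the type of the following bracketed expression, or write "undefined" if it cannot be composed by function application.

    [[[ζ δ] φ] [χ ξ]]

[ζ δ]: (e -> e) and t cannot combine by function application — type clash.

undefined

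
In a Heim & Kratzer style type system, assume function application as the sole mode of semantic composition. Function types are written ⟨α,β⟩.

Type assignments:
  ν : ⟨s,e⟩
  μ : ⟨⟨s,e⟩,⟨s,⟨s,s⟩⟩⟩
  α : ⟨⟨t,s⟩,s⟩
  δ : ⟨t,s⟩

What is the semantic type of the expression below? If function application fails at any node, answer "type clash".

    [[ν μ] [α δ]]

⟨s,s⟩

[ν μ]: μ is ⟨⟨s,e⟩,⟨s,⟨s,s⟩⟩⟩, ν is ⟨s,e⟩; result ⟨s,⟨s,s⟩⟩.
[α δ]: α is ⟨⟨t,s⟩,s⟩, δ is ⟨t,s⟩; result s.
[[ν μ] [α δ]]: [ν μ] is ⟨s,⟨s,s⟩⟩, [α δ] is s; result ⟨s,s⟩.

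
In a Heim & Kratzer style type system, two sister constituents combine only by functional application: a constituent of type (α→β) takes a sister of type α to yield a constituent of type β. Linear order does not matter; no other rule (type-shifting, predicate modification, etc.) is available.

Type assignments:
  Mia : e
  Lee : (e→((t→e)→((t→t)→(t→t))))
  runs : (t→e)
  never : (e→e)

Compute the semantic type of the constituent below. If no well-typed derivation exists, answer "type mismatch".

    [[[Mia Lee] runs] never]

[Mia Lee]: (e→((t→e)→((t→t)→(t→t)))) applied to e yields ((t→e)→((t→t)→(t→t))).
[[Mia Lee] runs]: ((t→e)→((t→t)→(t→t))) applied to (t→e) yields ((t→t)→(t→t)).
[[[Mia Lee] runs] never]: ((t→t)→(t→t)) with (e→e) — neither is a function whose domain matches the other; composition fails here.

type mismatch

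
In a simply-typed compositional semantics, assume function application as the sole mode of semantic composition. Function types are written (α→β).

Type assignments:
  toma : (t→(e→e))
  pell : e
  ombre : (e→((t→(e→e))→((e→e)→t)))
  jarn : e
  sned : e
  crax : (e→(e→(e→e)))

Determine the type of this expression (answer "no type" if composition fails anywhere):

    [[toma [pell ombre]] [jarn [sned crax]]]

t

[pell ombre]: (e→((t→(e→e))→((e→e)→t))) applied to e yields ((t→(e→e))→((e→e)→t)).
[toma [pell ombre]]: ((t→(e→e))→((e→e)→t)) applied to (t→(e→e)) yields ((e→e)→t).
[sned crax]: (e→(e→(e→e))) applied to e yields (e→(e→e)).
[jarn [sned crax]]: (e→(e→e)) applied to e yields (e→e).
[[toma [pell ombre]] [jarn [sned crax]]]: ((e→e)→t) applied to (e→e) yields t.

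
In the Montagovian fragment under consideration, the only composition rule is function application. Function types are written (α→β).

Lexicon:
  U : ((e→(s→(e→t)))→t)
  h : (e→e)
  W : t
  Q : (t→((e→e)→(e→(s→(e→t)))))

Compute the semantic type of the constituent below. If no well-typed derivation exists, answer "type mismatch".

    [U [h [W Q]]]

[W Q]: (t→((e→e)→(e→(s→(e→t))))) applied to t yields ((e→e)→(e→(s→(e→t)))).
[h [W Q]]: ((e→e)→(e→(s→(e→t)))) applied to (e→e) yields (e→(s→(e→t))).
[U [h [W Q]]]: ((e→(s→(e→t)))→t) applied to (e→(s→(e→t))) yields t.

t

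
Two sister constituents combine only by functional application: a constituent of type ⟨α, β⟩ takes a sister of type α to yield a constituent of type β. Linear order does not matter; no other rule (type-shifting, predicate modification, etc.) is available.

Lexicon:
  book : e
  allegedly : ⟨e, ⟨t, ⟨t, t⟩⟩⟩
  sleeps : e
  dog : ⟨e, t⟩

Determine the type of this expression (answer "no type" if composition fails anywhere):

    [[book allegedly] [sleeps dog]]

At [book allegedly], allegedly : ⟨e, ⟨t, ⟨t, t⟩⟩⟩ takes book : e, giving ⟨t, ⟨t, t⟩⟩.
At [sleeps dog], dog : ⟨e, t⟩ takes sleeps : e, giving t.
At [[book allegedly] [sleeps dog]], [book allegedly] : ⟨t, ⟨t, t⟩⟩ takes [sleeps dog] : t, giving ⟨t, t⟩.

⟨t, t⟩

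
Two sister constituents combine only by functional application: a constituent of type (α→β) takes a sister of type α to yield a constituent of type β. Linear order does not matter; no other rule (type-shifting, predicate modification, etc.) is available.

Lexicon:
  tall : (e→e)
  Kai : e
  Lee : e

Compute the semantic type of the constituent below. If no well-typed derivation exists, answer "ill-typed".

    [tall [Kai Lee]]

ill-typed

[Kai Lee]: e and e cannot combine by function application — type clash.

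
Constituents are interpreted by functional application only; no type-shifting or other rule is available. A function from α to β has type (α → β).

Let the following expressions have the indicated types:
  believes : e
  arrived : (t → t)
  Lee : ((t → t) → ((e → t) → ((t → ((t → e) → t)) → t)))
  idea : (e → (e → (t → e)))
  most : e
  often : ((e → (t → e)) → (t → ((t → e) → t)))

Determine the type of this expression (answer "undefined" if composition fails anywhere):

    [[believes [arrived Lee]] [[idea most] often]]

undefined

At [arrived Lee], Lee : ((t → t) → ((e → t) → ((t → ((t → e) → t)) → t))) takes arrived : (t → t), giving ((e → t) → ((t → ((t → e) → t)) → t)).
[believes [arrived Lee]]: e and ((e → t) → ((t → ((t → e) → t)) → t)) cannot combine by function application — type clash.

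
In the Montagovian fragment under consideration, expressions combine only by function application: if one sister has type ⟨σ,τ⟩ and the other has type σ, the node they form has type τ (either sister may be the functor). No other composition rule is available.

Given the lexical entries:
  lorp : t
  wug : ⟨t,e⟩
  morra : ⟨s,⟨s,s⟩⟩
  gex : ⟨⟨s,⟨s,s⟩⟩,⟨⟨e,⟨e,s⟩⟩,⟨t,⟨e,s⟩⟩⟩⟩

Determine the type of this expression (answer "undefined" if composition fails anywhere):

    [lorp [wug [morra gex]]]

At [morra gex], gex : ⟨⟨s,⟨s,s⟩⟩,⟨⟨e,⟨e,s⟩⟩,⟨t,⟨e,s⟩⟩⟩⟩ takes morra : ⟨s,⟨s,s⟩⟩, giving ⟨⟨e,⟨e,s⟩⟩,⟨t,⟨e,s⟩⟩⟩.
[wug [morra gex]]: ⟨t,e⟩ with ⟨⟨e,⟨e,s⟩⟩,⟨t,⟨e,s⟩⟩⟩ — neither is a function whose domain matches the other; composition fails here.

undefined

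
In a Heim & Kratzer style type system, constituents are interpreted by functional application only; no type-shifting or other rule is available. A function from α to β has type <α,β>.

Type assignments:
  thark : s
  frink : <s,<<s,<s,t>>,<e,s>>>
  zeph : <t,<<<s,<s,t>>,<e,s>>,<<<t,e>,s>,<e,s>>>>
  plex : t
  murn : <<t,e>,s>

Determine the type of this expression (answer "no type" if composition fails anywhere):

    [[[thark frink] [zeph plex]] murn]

[thark frink]: functor frink : <s,<<s,<s,t>>,<e,s>>>, argument thark : s; result <<s,<s,t>>,<e,s>>.
[zeph plex]: functor zeph : <t,<<<s,<s,t>>,<e,s>>,<<<t,e>,s>,<e,s>>>>, argument plex : t; result <<<s,<s,t>>,<e,s>>,<<<t,e>,s>,<e,s>>>.
[[thark frink] [zeph plex]]: functor [zeph plex] : <<<s,<s,t>>,<e,s>>,<<<t,e>,s>,<e,s>>>, argument [thark frink] : <<s,<s,t>>,<e,s>>; result <<<t,e>,s>,<e,s>>.
[[[thark frink] [zeph plex]] murn]: functor [[thark frink] [zeph plex]] : <<<t,e>,s>,<e,s>>, argument murn : <<t,e>,s>; result <e,s>.

<e,s>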